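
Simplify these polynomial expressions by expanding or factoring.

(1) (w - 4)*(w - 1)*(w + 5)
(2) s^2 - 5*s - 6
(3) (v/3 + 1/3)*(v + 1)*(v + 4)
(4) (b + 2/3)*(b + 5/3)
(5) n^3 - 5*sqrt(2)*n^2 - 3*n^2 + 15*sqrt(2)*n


(1) = w^3 - 21*w + 20
(2) = (s - 6)*(s + 1)
(3) = v^3/3 + 2*v^2 + 3*v + 4/3
(4) = b^2 + 7*b/3 + 10/9
(5) = n*(n - 3)*(n - 5*sqrt(2))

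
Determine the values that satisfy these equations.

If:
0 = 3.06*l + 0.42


Then:
l = -0.14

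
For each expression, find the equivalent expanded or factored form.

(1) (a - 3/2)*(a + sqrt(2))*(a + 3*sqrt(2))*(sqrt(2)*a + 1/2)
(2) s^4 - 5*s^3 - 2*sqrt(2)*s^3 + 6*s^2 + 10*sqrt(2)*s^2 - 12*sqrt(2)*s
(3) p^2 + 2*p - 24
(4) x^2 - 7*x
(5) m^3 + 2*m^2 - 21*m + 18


(1) = sqrt(2)*a^4 - 3*sqrt(2)*a^3/2 + 17*a^3/2 - 51*a^2/4 + 8*sqrt(2)*a^2 - 12*sqrt(2)*a + 3*a - 9/2
(2) = s*(s - 3)*(s - 2)*(s - 2*sqrt(2))
(3) = (p - 4)*(p + 6)
(4) = x*(x - 7)
(5) = (m - 3)*(m - 1)*(m + 6)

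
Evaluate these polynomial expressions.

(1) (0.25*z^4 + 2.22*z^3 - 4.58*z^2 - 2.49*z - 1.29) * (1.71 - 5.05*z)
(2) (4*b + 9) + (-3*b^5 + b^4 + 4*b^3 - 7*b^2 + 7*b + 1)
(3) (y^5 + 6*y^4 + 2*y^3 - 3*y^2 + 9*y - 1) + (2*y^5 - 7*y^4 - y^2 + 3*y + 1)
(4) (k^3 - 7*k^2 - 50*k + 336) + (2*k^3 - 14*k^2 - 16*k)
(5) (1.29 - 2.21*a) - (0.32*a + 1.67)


(1) = -1.2625*z^5 - 10.7835*z^4 + 26.9252*z^3 + 4.7427*z^2 + 2.2566*z - 2.2059
(2) = -3*b^5 + b^4 + 4*b^3 - 7*b^2 + 11*b + 10
(3) = 3*y^5 - y^4 + 2*y^3 - 4*y^2 + 12*y
(4) = 3*k^3 - 21*k^2 - 66*k + 336
(5) = -2.53*a - 0.38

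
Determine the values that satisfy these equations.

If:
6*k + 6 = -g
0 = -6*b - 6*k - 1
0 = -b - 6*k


Then:
b = -1/5
g = -31/5
k = 1/30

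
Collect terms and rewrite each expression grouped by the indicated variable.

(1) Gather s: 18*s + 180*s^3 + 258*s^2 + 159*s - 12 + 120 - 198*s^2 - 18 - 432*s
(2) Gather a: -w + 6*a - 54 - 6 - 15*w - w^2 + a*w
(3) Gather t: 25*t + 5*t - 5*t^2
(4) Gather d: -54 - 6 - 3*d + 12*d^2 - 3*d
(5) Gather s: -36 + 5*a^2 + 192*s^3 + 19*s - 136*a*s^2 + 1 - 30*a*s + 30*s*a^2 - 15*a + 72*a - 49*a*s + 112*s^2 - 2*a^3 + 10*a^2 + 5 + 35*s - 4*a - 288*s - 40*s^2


(1) = 180*s^3 + 60*s^2 - 255*s + 90
(2) = a*(w + 6) - w^2 - 16*w - 60
(3) = -5*t^2 + 30*t
(4) = 12*d^2 - 6*d - 60
(5) = -2*a^3 + 15*a^2 + 53*a + 192*s^3 + s^2*(72 - 136*a) + s*(30*a^2 - 79*a - 234) - 30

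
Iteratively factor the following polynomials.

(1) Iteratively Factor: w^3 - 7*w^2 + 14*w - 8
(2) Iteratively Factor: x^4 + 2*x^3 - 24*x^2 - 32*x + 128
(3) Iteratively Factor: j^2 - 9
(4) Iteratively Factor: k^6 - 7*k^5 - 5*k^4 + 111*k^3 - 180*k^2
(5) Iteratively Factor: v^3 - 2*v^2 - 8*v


(1) = (w - 4)*(w^2 - 3*w + 2) = (w - 4)*(w - 2)*(w - 1)
(2) = (x + 4)*(x^3 - 2*x^2 - 16*x + 32) = (x + 4)^2*(x^2 - 6*x + 8) = (x - 2)*(x + 4)^2*(x - 4)
(3) = (j - 3)*(j + 3)
(4) = (k)*(k^5 - 7*k^4 - 5*k^3 + 111*k^2 - 180*k) = k*(k - 3)*(k^4 - 4*k^3 - 17*k^2 + 60*k) = k*(k - 3)*(k + 4)*(k^3 - 8*k^2 + 15*k) = k*(k - 5)*(k - 3)*(k + 4)*(k^2 - 3*k) = k^2*(k - 5)*(k - 3)*(k + 4)*(k - 3)
(5) = (v)*(v^2 - 2*v - 8) = v*(v - 4)*(v + 2)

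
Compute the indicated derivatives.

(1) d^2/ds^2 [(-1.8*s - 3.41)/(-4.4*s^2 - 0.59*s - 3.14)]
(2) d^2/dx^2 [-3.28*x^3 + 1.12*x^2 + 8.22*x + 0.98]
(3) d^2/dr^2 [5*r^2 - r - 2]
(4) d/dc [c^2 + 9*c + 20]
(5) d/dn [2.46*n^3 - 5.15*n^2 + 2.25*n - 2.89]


(1) = ((1.8*s + 3.41)*(8.8*s + 0.59)*(17.6*s + 1.18) - (47.52*s + 32.132)*(4.4*s^2 + 0.59*s + 3.14))/(4.4*s^2 + 0.59*s + 3.14)^3
(2) = 2.24 - 19.68*x
(3) = 10
(4) = 2*c + 9
(5) = 7.38*n^2 - 10.3*n + 2.25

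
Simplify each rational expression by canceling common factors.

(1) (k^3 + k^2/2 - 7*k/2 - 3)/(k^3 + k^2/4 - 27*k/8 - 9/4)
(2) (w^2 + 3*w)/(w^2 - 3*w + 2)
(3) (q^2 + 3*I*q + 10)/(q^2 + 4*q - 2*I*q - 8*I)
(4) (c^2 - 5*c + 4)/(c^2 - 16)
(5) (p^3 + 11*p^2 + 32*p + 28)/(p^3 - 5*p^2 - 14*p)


(1) = (4*k + 4)/(4*k + 3)
(2) = (w^2 + 3*w)/(w^2 - 3*w + 2)
(3) = (q + 5*I)/(q + 4)
(4) = (c - 1)/(c + 4)
(5) = (p^2 + 9*p + 14)/(p^2 - 7*p)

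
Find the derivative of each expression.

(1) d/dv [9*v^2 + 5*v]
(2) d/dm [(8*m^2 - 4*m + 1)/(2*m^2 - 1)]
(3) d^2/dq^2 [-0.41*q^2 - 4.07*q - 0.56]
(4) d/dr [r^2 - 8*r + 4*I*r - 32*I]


(1) = 18*v + 5
(2) = 4*(2*m^2 - 5*m + 1)/(4*m^4 - 4*m^2 + 1)
(3) = -0.820000000000000
(4) = 2*r - 8 + 4*I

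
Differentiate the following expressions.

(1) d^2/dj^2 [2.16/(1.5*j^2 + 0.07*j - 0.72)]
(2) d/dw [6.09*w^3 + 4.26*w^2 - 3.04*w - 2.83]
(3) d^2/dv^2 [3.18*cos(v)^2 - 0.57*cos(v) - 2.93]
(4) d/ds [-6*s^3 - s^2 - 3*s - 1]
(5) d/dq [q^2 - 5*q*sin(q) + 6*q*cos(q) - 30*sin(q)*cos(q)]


(1) = (-9.72*j^2 - 0.4536*j + 2.16*(3.0*j + 0.07)*(6.0*j + 0.14) + 4.6656)/(1.5*j^2 + 0.07*j - 0.72)^3
(2) = 18.27*w^2 + 8.52*w - 3.04
(3) = 12.72*sin(v)^2 + 0.57*cos(v) - 6.36
(4) = -18*s^2 - 2*s - 3
(5) = -6*q*sin(q) - 5*q*cos(q) + 2*q - 5*sin(q) + 6*cos(q) - 30*cos(2*q)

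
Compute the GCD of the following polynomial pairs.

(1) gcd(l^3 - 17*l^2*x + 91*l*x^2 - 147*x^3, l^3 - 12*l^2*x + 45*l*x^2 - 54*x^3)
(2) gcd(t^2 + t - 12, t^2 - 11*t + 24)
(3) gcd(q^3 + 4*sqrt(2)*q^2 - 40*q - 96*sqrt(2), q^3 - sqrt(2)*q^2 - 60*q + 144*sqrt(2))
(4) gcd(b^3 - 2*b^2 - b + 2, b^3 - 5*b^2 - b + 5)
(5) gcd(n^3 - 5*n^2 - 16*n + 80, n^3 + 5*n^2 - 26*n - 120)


(1) = gcd((l - 7*x)^2*(l - 3*x), (l - 6*x)*(l - 3*x)^2) = -l + 3*x
(2) = gcd((t - 3)*(t + 4), (t - 8)*(t - 3)) = t - 3
(3) = gcd((q - 4*sqrt(2))*(q + 2*sqrt(2))*(q + 6*sqrt(2)), (q - 4*sqrt(2))*(q - 3*sqrt(2))*(q + 6*sqrt(2))) = q^2 + 2*sqrt(2)*q - 48
(4) = b^2 - 1
(5) = n^2 - n - 20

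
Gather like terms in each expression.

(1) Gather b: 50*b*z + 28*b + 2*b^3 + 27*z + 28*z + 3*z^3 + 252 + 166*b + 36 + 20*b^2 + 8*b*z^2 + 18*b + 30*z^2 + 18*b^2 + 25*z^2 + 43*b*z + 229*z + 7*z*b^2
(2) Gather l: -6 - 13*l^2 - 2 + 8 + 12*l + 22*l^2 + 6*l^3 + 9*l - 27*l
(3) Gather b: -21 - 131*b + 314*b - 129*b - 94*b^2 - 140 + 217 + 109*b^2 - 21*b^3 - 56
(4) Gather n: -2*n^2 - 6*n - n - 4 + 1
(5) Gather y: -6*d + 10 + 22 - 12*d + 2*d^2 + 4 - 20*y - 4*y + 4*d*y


(1) = 2*b^3 + b^2*(7*z + 38) + b*(8*z^2 + 93*z + 212) + 3*z^3 + 55*z^2 + 284*z + 288
(2) = 6*l^3 + 9*l^2 - 6*l
(3) = -21*b^3 + 15*b^2 + 54*b
(4) = -2*n^2 - 7*n - 3
(5) = 2*d^2 - 18*d + y*(4*d - 24) + 36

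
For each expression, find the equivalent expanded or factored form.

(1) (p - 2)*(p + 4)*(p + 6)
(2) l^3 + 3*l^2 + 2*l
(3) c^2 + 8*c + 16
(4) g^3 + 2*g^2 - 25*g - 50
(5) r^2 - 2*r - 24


(1) = p^3 + 8*p^2 + 4*p - 48
(2) = l*(l + 1)*(l + 2)
(3) = (c + 4)^2
(4) = (g - 5)*(g + 2)*(g + 5)
(5) = (r - 6)*(r + 4)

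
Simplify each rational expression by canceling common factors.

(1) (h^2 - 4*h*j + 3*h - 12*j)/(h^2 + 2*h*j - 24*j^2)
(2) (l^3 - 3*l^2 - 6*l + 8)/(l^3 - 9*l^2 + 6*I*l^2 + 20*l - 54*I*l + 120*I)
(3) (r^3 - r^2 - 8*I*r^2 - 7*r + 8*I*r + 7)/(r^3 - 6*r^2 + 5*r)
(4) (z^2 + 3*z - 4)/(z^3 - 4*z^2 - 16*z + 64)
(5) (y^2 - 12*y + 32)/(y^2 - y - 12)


(1) = (h + 3)/(h + 6*j)
(2) = (l^2 + l - 2)/(l^2 + l*(-5 + 6*I) - 30*I)
(3) = (r^2 - 8*I*r - 7)/(r^2 - 5*r)
(4) = (z - 1)/(z^2 - 8*z + 16)
(5) = (y - 8)/(y + 3)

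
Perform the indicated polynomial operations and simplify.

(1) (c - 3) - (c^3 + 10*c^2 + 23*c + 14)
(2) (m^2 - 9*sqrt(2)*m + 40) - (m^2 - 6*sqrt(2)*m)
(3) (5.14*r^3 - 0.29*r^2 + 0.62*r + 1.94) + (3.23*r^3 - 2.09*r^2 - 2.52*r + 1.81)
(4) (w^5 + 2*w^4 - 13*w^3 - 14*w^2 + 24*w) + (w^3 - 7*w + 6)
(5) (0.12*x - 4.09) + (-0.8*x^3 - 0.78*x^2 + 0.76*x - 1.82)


(1) = -c^3 - 10*c^2 - 22*c - 17
(2) = -3*sqrt(2)*m + 40
(3) = 8.37*r^3 - 2.38*r^2 - 1.9*r + 3.75
(4) = w^5 + 2*w^4 - 12*w^3 - 14*w^2 + 17*w + 6
(5) = -0.8*x^3 - 0.78*x^2 + 0.88*x - 5.91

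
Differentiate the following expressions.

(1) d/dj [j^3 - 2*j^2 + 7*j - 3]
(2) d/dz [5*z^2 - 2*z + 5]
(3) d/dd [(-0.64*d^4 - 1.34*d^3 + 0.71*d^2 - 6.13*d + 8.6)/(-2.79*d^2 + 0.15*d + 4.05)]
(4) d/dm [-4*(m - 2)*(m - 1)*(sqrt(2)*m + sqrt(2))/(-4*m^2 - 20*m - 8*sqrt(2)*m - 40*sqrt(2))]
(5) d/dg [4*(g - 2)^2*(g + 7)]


(1) = 3*j^2 - 4*j + 7
(2) = 10*z - 2
(3) = (3.5712*d^5 + 3.4506*d^4 - 10.77*d^3 - 33.2772*d^2 + 53.739*d - 26.1165)/(7.7841*d^4 - 0.837*d^3 - 22.5765*d^2 + 1.215*d + 16.4025)
(4) = sqrt(2)*(-(m - 2)*(m - 1)*(m + 1)*(2*m + 2*sqrt(2) + 5) + ((m - 2)*(m - 1) + (m - 2)*(m + 1) + (m - 1)*(m + 1))*(m^2 + 2*sqrt(2)*m + 5*m + 10*sqrt(2)))/(m^2 + 2*sqrt(2)*m + 5*m + 10*sqrt(2))^2
(5) = 12*(g - 2)*(g + 4)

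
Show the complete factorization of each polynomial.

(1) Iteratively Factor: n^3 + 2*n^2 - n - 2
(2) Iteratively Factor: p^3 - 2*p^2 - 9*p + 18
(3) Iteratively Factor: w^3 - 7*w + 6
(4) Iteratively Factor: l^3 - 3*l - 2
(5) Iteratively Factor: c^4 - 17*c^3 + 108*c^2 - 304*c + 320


(1) = (n + 2)*(n^2 - 1) = (n + 1)*(n + 2)*(n - 1)
(2) = (p - 3)*(p^2 + p - 6) = (p - 3)*(p + 3)*(p - 2)
(3) = (w + 3)*(w^2 - 3*w + 2) = (w - 2)*(w + 3)*(w - 1)
(4) = (l + 1)*(l^2 - l - 2) = (l + 1)^2*(l - 2)
(5) = (c - 5)*(c^3 - 12*c^2 + 48*c - 64) = (c - 5)*(c - 4)*(c^2 - 8*c + 16) = (c - 5)*(c - 4)^2*(c - 4)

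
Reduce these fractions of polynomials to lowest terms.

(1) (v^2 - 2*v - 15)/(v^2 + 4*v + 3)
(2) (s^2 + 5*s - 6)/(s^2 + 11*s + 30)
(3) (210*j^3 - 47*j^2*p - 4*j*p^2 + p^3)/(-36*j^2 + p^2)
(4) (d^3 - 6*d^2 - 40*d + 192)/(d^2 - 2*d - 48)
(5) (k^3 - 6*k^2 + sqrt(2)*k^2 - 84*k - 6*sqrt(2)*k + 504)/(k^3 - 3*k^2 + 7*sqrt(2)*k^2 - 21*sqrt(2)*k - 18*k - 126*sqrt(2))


(1) = (v - 5)/(v + 1)
(2) = (s - 1)/(s + 5)
(3) = (-35*j^2 + 2*j*p + p^2)/(6*j + p)
(4) = d - 4
(5) = (k - 6*sqrt(2))/(k + 3)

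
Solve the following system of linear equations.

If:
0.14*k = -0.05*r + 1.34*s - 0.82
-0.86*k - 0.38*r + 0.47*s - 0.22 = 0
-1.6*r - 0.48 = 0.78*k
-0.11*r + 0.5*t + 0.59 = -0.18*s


Then:
k = 0.28
r = -0.44
s = 0.62
t = -1.50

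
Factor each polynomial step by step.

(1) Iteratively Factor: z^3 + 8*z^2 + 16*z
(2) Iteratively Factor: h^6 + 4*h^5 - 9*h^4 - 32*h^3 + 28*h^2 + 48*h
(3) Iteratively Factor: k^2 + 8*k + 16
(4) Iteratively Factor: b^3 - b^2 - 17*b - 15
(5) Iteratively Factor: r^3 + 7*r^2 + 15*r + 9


(1) = (z)*(z^2 + 8*z + 16) = z*(z + 4)*(z + 4)
(2) = (h + 1)*(h^5 + 3*h^4 - 12*h^3 - 20*h^2 + 48*h) = (h - 2)*(h + 1)*(h^4 + 5*h^3 - 2*h^2 - 24*h) = (h - 2)*(h + 1)*(h + 3)*(h^3 + 2*h^2 - 8*h) = (h - 2)^2*(h + 1)*(h + 3)*(h^2 + 4*h) = h*(h - 2)^2*(h + 1)*(h + 3)*(h + 4)
(3) = (k + 4)*(k + 4)
(4) = (b - 5)*(b^2 + 4*b + 3) = (b - 5)*(b + 1)*(b + 3)
(5) = (r + 3)*(r^2 + 4*r + 3) = (r + 3)^2*(r + 1)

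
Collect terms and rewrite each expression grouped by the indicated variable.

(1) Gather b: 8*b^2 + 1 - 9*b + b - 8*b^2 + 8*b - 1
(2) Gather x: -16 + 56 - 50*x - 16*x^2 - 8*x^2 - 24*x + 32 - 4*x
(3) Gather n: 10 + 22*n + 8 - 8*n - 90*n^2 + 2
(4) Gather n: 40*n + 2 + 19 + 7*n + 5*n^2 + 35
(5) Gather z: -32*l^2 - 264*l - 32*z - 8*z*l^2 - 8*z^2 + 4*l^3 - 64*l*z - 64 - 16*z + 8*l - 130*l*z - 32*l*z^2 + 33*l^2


(1) = 0
(2) = -24*x^2 - 78*x + 72
(3) = -90*n^2 + 14*n + 20
(4) = 5*n^2 + 47*n + 56
(5) = 4*l^3 + l^2 - 256*l + z^2*(-32*l - 8) + z*(-8*l^2 - 194*l - 48) - 64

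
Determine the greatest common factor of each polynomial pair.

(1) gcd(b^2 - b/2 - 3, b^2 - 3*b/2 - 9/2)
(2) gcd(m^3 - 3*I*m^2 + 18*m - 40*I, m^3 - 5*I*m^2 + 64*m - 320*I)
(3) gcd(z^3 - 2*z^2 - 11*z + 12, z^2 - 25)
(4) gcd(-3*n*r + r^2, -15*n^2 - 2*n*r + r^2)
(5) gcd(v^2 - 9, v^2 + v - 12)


(1) = b + 3/2
(2) = m - 5*I
(3) = gcd((z - 4)*(z - 1)*(z + 3), (z - 5)*(z + 5)) = 1
(4) = gcd(r*(-3*n + r), (-5*n + r)*(3*n + r)) = 1
(5) = v - 3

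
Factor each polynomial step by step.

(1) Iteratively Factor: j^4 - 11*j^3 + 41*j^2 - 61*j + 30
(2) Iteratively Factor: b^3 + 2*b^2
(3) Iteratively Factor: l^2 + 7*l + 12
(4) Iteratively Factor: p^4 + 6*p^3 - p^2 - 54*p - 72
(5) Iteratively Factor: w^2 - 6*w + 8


(1) = (j - 1)*(j^3 - 10*j^2 + 31*j - 30) = (j - 5)*(j - 1)*(j^2 - 5*j + 6) = (j - 5)*(j - 3)*(j - 1)*(j - 2)
(2) = (b)*(b^2 + 2*b) = b*(b + 2)*(b)
(3) = (l + 4)*(l + 3)
(4) = (p + 3)*(p^3 + 3*p^2 - 10*p - 24) = (p + 2)*(p + 3)*(p^2 + p - 12) = (p - 3)*(p + 2)*(p + 3)*(p + 4)
(5) = (w - 4)*(w - 2)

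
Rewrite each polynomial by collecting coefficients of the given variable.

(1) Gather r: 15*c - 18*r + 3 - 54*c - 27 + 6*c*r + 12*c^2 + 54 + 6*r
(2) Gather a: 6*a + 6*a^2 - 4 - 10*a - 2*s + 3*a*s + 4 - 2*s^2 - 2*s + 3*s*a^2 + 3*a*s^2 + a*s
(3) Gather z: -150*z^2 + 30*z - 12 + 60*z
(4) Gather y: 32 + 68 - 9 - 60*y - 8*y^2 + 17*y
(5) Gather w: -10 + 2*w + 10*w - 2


(1) = 12*c^2 - 39*c + r*(6*c - 12) + 30
(2) = a^2*(3*s + 6) + a*(3*s^2 + 4*s - 4) - 2*s^2 - 4*s
(3) = -150*z^2 + 90*z - 12
(4) = -8*y^2 - 43*y + 91
(5) = 12*w - 12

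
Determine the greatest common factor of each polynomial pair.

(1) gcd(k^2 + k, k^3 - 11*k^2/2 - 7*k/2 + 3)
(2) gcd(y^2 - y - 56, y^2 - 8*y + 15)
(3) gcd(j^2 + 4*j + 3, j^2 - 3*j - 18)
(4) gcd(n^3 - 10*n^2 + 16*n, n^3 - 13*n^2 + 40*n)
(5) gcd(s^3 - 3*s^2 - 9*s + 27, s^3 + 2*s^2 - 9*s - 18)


(1) = gcd(k*(k + 1), (k - 6)*(k - 1/2)*(k + 1)) = k + 1
(2) = gcd((y - 8)*(y + 7), (y - 5)*(y - 3)) = 1
(3) = gcd((j + 1)*(j + 3), (j - 6)*(j + 3)) = j + 3
(4) = n^2 - 8*n
(5) = s^2 - 9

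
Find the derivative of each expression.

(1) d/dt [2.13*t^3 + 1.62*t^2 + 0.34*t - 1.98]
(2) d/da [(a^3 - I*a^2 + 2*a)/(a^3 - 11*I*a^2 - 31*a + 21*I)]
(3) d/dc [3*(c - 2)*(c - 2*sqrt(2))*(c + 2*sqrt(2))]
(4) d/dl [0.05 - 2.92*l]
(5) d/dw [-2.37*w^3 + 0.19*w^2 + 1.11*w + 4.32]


(1) = 6.39*t^2 + 3.24*t + 0.34
(2) = 2*(-5*I*a^4 - 33*a^3 + 58*I*a^2 + 21*a + 21*I)/(a^6 - 22*I*a^5 - 183*a^4 + 724*I*a^3 + 1423*a^2 - 1302*I*a - 441)
(3) = 9*c^2 - 12*c - 24
(4) = -2.92000000000000
(5) = -7.11*w^2 + 0.38*w + 1.11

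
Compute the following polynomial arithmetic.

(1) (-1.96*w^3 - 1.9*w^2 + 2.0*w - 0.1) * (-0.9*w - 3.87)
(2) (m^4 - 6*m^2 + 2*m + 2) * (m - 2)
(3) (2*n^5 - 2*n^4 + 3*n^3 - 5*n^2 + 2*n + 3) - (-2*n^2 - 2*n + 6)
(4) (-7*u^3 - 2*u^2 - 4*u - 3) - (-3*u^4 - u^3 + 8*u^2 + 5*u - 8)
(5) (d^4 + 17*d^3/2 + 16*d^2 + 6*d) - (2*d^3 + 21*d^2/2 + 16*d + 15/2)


(1) = 1.764*w^4 + 9.2952*w^3 + 5.553*w^2 - 7.65*w + 0.387
(2) = m^5 - 2*m^4 - 6*m^3 + 14*m^2 - 2*m - 4
(3) = 2*n^5 - 2*n^4 + 3*n^3 - 3*n^2 + 4*n - 3
(4) = 3*u^4 - 6*u^3 - 10*u^2 - 9*u + 5
(5) = d^4 + 13*d^3/2 + 11*d^2/2 - 10*d - 15/2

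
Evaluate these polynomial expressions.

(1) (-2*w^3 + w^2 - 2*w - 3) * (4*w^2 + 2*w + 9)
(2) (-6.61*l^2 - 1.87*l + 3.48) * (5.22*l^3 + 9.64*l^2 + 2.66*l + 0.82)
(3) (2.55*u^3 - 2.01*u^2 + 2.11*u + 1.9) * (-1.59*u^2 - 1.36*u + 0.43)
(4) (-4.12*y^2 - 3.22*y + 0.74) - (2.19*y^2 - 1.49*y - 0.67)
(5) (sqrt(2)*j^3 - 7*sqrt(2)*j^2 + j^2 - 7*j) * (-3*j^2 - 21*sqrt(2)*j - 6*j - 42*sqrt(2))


(1) = -8*w^5 - 24*w^3 - 7*w^2 - 24*w - 27
(2) = -34.5042*l^5 - 73.4818*l^4 - 17.4438*l^3 + 23.1528*l^2 + 7.7234*l + 2.8536
(3) = -4.0545*u^5 - 0.2721*u^4 + 0.4752*u^3 - 6.7549*u^2 - 1.6767*u + 0.817
(4) = -6.31*y^2 - 1.73*y + 1.41
(5) = -3*sqrt(2)*j^5 - 45*j^4 + 15*sqrt(2)*j^4 + 21*sqrt(2)*j^3 + 225*j^3 + 105*sqrt(2)*j^2 + 630*j^2 + 294*sqrt(2)*j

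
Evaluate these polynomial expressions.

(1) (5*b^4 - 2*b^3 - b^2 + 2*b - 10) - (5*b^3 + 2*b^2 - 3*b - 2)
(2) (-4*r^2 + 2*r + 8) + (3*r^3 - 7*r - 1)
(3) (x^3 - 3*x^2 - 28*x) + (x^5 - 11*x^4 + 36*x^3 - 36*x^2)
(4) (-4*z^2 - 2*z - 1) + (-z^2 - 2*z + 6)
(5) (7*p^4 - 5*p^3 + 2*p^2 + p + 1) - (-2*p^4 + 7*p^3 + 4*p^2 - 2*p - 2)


(1) = 5*b^4 - 7*b^3 - 3*b^2 + 5*b - 8
(2) = 3*r^3 - 4*r^2 - 5*r + 7
(3) = x^5 - 11*x^4 + 37*x^3 - 39*x^2 - 28*x
(4) = -5*z^2 - 4*z + 5
(5) = 9*p^4 - 12*p^3 - 2*p^2 + 3*p + 3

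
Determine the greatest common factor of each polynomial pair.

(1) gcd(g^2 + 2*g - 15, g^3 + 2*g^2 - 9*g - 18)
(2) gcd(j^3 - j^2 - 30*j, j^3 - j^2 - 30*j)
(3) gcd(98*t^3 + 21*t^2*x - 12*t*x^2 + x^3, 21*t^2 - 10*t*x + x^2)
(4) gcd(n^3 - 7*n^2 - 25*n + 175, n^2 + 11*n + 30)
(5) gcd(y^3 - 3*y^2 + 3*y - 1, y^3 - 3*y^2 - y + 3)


(1) = gcd((g - 3)*(g + 5), (g - 3)*(g + 2)*(g + 3)) = g - 3
(2) = gcd(j*(j - 6)*(j + 5), j*(j - 6)*(j + 5)) = j^3 - j^2 - 30*j
(3) = gcd((-7*t + x)^2*(2*t + x), (-7*t + x)*(-3*t + x)) = -7*t + x
(4) = n + 5
(5) = y - 1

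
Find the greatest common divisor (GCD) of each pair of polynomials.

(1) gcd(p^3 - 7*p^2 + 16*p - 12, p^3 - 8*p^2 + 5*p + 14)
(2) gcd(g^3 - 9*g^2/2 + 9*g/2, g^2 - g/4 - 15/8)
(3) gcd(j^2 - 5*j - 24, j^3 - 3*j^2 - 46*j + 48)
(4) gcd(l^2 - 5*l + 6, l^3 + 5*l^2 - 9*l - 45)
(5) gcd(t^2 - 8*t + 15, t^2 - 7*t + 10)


(1) = gcd((p - 3)*(p - 2)^2, (p - 7)*(p - 2)*(p + 1)) = p - 2
(2) = g - 3/2
(3) = j - 8
(4) = l - 3
(5) = gcd((t - 5)*(t - 3), (t - 5)*(t - 2)) = t - 5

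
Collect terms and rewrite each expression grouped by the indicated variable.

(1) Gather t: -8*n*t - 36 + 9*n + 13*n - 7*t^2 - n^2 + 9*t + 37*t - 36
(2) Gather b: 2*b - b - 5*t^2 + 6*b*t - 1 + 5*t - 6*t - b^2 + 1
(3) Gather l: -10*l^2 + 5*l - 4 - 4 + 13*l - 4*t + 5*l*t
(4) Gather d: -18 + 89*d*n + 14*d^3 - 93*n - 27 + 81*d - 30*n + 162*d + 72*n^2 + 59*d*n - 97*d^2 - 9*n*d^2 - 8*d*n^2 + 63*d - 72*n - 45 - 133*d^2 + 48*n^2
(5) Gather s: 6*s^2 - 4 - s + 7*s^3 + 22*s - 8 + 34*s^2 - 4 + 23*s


(1) = -n^2 + 22*n - 7*t^2 + t*(46 - 8*n) - 72
(2) = -b^2 + b*(6*t + 1) - 5*t^2 - t
(3) = -10*l^2 + l*(5*t + 18) - 4*t - 8
(4) = 14*d^3 + d^2*(-9*n - 230) + d*(-8*n^2 + 148*n + 306) + 120*n^2 - 195*n - 90
(5) = 7*s^3 + 40*s^2 + 44*s - 16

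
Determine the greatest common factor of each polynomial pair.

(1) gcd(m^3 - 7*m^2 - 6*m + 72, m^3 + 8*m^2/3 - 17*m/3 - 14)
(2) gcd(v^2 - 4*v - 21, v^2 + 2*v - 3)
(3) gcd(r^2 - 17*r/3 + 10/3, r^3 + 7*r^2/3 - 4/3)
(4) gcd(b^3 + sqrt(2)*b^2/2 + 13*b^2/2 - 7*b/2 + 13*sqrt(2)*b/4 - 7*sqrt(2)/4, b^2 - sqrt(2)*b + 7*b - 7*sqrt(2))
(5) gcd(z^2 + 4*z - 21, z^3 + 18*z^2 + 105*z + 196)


(1) = m + 3
(2) = v + 3
(3) = r - 2/3
(4) = b + 7
(5) = z + 7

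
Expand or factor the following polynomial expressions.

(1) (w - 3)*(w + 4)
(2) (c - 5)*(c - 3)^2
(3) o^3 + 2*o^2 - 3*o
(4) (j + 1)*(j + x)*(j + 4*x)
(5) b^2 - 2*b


(1) = w^2 + w - 12
(2) = c^3 - 11*c^2 + 39*c - 45
(3) = o*(o - 1)*(o + 3)
(4) = j^3 + 5*j^2*x + j^2 + 4*j*x^2 + 5*j*x + 4*x^2
(5) = b*(b - 2)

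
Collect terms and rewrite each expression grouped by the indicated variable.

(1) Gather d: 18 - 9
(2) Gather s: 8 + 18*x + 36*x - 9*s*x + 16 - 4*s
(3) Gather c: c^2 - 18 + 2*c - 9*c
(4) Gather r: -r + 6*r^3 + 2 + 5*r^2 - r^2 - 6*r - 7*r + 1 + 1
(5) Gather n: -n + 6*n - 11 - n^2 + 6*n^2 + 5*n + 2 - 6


(1) = 9
(2) = s*(-9*x - 4) + 54*x + 24
(3) = c^2 - 7*c - 18
(4) = 6*r^3 + 4*r^2 - 14*r + 4
(5) = 5*n^2 + 10*n - 15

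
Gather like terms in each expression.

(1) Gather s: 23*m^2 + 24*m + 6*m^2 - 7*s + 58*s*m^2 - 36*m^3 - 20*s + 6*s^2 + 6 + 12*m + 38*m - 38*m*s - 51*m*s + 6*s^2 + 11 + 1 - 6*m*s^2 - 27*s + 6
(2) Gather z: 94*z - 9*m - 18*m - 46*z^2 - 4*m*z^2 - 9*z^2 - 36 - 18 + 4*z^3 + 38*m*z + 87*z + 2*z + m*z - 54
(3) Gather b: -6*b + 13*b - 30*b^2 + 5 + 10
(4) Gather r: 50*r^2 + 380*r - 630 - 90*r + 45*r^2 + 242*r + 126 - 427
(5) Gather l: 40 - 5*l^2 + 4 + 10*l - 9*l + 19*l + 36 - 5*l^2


(1) = -36*m^3 + 29*m^2 + 74*m + s^2*(12 - 6*m) + s*(58*m^2 - 89*m - 54) + 24
(2) = -27*m + 4*z^3 + z^2*(-4*m - 55) + z*(39*m + 183) - 108
(3) = -30*b^2 + 7*b + 15
(4) = 95*r^2 + 532*r - 931
(5) = -10*l^2 + 20*l + 80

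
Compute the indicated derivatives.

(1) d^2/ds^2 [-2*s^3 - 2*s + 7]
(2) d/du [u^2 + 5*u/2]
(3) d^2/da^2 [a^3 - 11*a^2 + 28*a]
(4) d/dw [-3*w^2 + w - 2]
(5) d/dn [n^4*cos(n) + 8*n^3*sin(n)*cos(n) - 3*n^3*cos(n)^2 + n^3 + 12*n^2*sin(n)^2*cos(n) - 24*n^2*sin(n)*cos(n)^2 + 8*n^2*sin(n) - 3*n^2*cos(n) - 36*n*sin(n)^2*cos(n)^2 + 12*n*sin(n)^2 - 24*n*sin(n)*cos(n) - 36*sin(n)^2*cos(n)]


(1) = -12*s
(2) = 2*u + 5/2
(3) = 6*a - 22
(4) = 1 - 6*w
(5) = -n^4*sin(n) + 3*n^3*sin(2*n) + 4*n^3*cos(n) + 8*n^3*cos(2*n) + 12*n^2*sin(2*n) + 9*n^2*sin(3*n) + 2*n^2*cos(n) - 9*n^2*cos(2*n)/2 - 18*n^2*cos(3*n) - 3*n^2/2 + 4*n*sin(n) + 36*n*sin(2*n) - 12*n*sin(3*n) - 18*n*sin(4*n) - 24*sqrt(2)*n*sin(2*n + pi/4) - 6*n*cos(3*n) + 9*(1 - cos(2*n))^2 + 9*sin(n) - 27*sin(3*n) + 12*sqrt(2)*cos(2*n + pi/4) - 12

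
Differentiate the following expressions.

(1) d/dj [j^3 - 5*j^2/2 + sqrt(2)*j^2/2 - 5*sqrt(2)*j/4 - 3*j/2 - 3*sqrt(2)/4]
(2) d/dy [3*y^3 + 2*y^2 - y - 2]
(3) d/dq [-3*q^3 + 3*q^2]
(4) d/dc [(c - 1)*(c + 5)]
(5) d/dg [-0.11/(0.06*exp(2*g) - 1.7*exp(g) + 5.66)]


(1) = 3*j^2 - 5*j + sqrt(2)*j - 5*sqrt(2)/4 - 3/2
(2) = 9*y^2 + 4*y - 1
(3) = 3*q*(2 - 3*q)
(4) = 2*c + 4
(5) = (0.0132*exp(g) - 0.187)*exp(g)/(0.06*exp(2*g) - 1.7*exp(g) + 5.66)^2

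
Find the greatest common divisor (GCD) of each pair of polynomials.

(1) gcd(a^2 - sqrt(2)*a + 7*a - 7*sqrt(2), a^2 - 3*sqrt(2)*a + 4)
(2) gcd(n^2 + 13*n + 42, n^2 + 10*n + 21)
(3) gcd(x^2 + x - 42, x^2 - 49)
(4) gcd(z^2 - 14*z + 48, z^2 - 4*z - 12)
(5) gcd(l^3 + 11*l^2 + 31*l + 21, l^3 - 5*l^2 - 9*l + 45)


(1) = gcd((a + 7)*(a - sqrt(2)), (a - 2*sqrt(2))*(a - sqrt(2))) = a - sqrt(2)
(2) = n + 7
(3) = x + 7
(4) = gcd((z - 8)*(z - 6), (z - 6)*(z + 2)) = z - 6
(5) = l + 3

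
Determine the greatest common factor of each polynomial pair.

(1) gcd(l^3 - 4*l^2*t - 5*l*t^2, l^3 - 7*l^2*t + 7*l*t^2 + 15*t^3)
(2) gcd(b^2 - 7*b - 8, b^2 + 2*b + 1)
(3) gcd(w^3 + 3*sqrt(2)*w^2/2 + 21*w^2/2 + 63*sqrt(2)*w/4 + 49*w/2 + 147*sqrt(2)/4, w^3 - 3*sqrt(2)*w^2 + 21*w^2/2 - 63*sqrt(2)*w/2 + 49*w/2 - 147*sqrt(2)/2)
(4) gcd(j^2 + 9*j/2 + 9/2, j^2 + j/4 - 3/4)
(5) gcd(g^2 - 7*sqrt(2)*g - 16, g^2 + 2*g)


(1) = -l^2 + 4*l*t + 5*t^2
(2) = b + 1
(3) = gcd((w + 7/2)*(w + 7)*(w + 3*sqrt(2)/2), (w + 7/2)*(w + 7)*(w - 3*sqrt(2))) = w^2 + 21*w/2 + 49/2
(4) = 1
(5) = 1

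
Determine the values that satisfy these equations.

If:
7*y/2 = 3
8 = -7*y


Then:
No Solution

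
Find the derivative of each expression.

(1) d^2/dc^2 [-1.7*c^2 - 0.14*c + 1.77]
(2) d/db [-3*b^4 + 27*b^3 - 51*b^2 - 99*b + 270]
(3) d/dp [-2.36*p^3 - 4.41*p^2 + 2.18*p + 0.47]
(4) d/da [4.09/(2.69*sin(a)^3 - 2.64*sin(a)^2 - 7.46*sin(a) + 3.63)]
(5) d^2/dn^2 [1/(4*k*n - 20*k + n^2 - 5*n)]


(1) = -3.40000000000000
(2) = -12*b^3 + 81*b^2 - 102*b - 99
(3) = -7.08*p^2 - 8.82*p + 2.18
(4) = (-33.0063*sin(a)^2 + 21.5952*sin(a) + 30.5114)*cos(a)/(2.69*sin(a)^3 - 2.64*sin(a)^2 - 7.46*sin(a) + 3.63)^2
(5) = 2*(-4*k*n + 20*k - n^2 + 5*n + (4*k + 2*n - 5)^2)/(4*k*n - 20*k + n^2 - 5*n)^3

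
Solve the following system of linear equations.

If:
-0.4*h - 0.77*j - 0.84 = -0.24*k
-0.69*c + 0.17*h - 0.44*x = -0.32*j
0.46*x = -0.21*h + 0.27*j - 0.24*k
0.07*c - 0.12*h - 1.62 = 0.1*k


Then:
c = -0.208861408924734*x - 6.53842162200195
h = 18.0304488166123 - 2.67824695028101*x
j = 2.34746127934283*x - 23.677147556267
k = 3.06769335408989*x - 42.4134337153361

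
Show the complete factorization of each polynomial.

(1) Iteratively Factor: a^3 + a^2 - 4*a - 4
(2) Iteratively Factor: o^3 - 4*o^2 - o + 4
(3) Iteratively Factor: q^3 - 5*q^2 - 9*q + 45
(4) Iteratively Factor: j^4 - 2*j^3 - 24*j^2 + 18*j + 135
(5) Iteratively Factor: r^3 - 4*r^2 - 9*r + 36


(1) = (a - 2)*(a^2 + 3*a + 2) = (a - 2)*(a + 1)*(a + 2)
(2) = (o + 1)*(o^2 - 5*o + 4) = (o - 1)*(o + 1)*(o - 4)
(3) = (q + 3)*(q^2 - 8*q + 15) = (q - 3)*(q + 3)*(q - 5)
(4) = (j - 5)*(j^3 + 3*j^2 - 9*j - 27) = (j - 5)*(j + 3)*(j^2 - 9) = (j - 5)*(j + 3)^2*(j - 3)
(5) = (r - 4)*(r^2 - 9) = (r - 4)*(r - 3)*(r + 3)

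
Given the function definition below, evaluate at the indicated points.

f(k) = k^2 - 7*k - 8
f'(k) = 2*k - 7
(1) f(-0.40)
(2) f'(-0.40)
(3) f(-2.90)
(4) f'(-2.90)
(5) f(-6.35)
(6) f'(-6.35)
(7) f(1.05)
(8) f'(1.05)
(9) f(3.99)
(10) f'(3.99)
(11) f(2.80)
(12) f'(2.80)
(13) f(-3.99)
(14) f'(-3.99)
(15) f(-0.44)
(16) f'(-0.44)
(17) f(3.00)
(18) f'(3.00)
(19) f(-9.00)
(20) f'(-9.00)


(1) = -5.04
(2) = -7.80
(3) = 20.71
(4) = -12.80
(5) = 76.77
(6) = -19.70
(7) = -14.25
(8) = -4.90
(9) = -20.01
(10) = 0.98
(11) = -19.76
(12) = -1.40
(13) = 35.85
(14) = -14.98
(15) = -4.73
(16) = -7.88
(17) = -20.00
(18) = -1.00
(19) = 136.00
(20) = -25.00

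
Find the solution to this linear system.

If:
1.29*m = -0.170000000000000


Then:
m = -0.13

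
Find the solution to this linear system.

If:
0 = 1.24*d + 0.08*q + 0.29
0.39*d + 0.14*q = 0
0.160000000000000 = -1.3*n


Then:
d = -0.29
n = -0.12
q = 0.79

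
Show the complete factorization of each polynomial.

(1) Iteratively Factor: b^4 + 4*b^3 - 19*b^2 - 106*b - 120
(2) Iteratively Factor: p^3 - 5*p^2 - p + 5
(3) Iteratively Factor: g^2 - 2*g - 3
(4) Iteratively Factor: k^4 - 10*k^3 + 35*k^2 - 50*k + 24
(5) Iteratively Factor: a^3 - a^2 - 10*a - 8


(1) = (b - 5)*(b^3 + 9*b^2 + 26*b + 24) = (b - 5)*(b + 4)*(b^2 + 5*b + 6) = (b - 5)*(b + 3)*(b + 4)*(b + 2)
(2) = (p - 5)*(p^2 - 1) = (p - 5)*(p + 1)*(p - 1)
(3) = (g - 3)*(g + 1)
(4) = (k - 2)*(k^3 - 8*k^2 + 19*k - 12) = (k - 2)*(k - 1)*(k^2 - 7*k + 12) = (k - 3)*(k - 2)*(k - 1)*(k - 4)
(5) = (a + 1)*(a^2 - 2*a - 8) = (a + 1)*(a + 2)*(a - 4)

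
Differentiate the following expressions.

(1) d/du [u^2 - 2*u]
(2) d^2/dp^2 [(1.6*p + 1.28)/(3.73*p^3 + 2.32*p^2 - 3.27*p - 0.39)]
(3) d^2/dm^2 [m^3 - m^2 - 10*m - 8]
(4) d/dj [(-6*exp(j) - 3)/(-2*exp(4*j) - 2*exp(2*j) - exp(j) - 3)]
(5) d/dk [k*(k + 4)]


(1) = 2*u - 2
(2) = (133.56384*p^5 + 296.776704*p^4 + 233.480128*p^3 - 24.406656*p^2 - 38.405376*p + 25.609152)/(51.895117*p^9 + 96.833784*p^8 - 76.256493*p^7 - 173.574557*p^6 + 46.602783*p^5 + 96.66639*p^4 - 15.511608*p^3 - 11.452077*p^2 - 1.492101*p - 0.059319)
(3) = 6*m - 2
(4) = 3*(-(2*exp(j) + 1)*(8*exp(3*j) + 4*exp(j) + 1) + 4*exp(4*j) + 4*exp(2*j) + 2*exp(j) + 6)*exp(j)/(2*exp(4*j) + 2*exp(2*j) + exp(j) + 3)^2
(5) = 2*k + 4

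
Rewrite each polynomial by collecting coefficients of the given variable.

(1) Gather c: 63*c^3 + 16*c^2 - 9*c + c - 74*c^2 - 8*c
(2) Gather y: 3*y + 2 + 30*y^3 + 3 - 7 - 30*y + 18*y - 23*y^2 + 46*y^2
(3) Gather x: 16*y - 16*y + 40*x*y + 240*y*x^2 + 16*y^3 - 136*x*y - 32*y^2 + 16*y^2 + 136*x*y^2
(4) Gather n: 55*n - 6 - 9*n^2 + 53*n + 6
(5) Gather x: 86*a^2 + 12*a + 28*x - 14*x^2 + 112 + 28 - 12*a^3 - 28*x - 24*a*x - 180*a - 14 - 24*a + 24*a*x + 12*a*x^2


(1) = 63*c^3 - 58*c^2 - 16*c
(2) = 30*y^3 + 23*y^2 - 9*y - 2
(3) = 240*x^2*y + x*(136*y^2 - 96*y) + 16*y^3 - 16*y^2
(4) = -9*n^2 + 108*n
(5) = -12*a^3 + 86*a^2 - 192*a + x^2*(12*a - 14) + 126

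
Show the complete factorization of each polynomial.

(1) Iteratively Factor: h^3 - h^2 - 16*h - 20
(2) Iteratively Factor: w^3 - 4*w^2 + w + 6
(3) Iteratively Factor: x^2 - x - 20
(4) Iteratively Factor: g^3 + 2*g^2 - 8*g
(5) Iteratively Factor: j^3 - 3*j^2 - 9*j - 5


(1) = (h - 5)*(h^2 + 4*h + 4) = (h - 5)*(h + 2)*(h + 2)
(2) = (w - 2)*(w^2 - 2*w - 3) = (w - 2)*(w + 1)*(w - 3)
(3) = (x - 5)*(x + 4)
(4) = (g - 2)*(g^2 + 4*g) = (g - 2)*(g + 4)*(g)
(5) = (j + 1)*(j^2 - 4*j - 5) = (j + 1)^2*(j - 5)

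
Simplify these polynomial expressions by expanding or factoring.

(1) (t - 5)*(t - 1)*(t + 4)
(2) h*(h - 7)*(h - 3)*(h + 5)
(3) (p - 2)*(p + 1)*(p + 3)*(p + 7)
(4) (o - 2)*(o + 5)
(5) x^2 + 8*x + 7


(1) = t^3 - 2*t^2 - 19*t + 20
(2) = h^4 - 5*h^3 - 29*h^2 + 105*h
(3) = p^4 + 9*p^3 + 9*p^2 - 41*p - 42
(4) = o^2 + 3*o - 10
(5) = (x + 1)*(x + 7)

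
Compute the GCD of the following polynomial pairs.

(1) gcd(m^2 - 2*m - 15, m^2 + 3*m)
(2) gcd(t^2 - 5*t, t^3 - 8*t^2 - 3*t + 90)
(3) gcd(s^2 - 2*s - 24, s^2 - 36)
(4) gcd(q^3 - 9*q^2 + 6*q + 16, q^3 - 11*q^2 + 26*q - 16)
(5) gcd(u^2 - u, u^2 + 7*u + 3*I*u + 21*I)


(1) = m + 3
(2) = t - 5
(3) = gcd((s - 6)*(s + 4), (s - 6)*(s + 6)) = s - 6
(4) = gcd((q - 8)*(q - 2)*(q + 1), (q - 8)*(q - 2)*(q - 1)) = q^2 - 10*q + 16
(5) = gcd(u*(u - 1), (u + 7)*(u + 3*I)) = 1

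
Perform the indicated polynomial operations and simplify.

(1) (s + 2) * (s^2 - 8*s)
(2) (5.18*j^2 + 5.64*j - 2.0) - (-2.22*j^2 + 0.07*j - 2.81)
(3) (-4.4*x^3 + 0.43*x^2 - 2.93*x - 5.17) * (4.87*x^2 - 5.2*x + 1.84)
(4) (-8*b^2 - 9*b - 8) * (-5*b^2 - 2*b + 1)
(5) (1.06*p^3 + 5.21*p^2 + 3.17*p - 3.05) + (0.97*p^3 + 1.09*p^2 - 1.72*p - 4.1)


(1) = s^3 - 6*s^2 - 16*s
(2) = 7.4*j^2 + 5.57*j + 0.81
(3) = -21.428*x^5 + 24.9741*x^4 - 24.6011*x^3 - 9.1507*x^2 + 21.4928*x - 9.5128
(4) = 40*b^4 + 61*b^3 + 50*b^2 + 7*b - 8
(5) = 2.03*p^3 + 6.3*p^2 + 1.45*p - 7.15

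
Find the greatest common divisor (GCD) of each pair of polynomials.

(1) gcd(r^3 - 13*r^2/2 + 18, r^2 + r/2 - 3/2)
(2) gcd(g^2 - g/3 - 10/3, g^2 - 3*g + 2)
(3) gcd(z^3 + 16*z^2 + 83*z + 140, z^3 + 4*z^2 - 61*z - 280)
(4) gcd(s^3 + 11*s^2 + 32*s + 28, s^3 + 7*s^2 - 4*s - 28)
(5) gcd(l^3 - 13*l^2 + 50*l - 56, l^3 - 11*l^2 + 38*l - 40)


(1) = gcd((r - 6)*(r - 2)*(r + 3/2), (r - 1)*(r + 3/2)) = r + 3/2
(2) = gcd((g - 2)*(g + 5/3), (g - 2)*(g - 1)) = g - 2
(3) = gcd((z + 4)*(z + 5)*(z + 7), (z - 8)*(z + 5)*(z + 7)) = z^2 + 12*z + 35
(4) = gcd((s + 2)^2*(s + 7), (s - 2)*(s + 2)*(s + 7)) = s^2 + 9*s + 14
(5) = l^2 - 6*l + 8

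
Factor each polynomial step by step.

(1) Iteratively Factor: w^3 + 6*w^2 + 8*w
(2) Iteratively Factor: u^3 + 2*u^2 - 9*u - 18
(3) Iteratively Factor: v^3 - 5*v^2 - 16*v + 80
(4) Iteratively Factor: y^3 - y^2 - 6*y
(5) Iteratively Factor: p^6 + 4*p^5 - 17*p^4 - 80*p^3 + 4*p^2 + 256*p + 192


(1) = (w + 4)*(w^2 + 2*w) = (w + 2)*(w + 4)*(w)
(2) = (u + 2)*(u^2 - 9) = (u + 2)*(u + 3)*(u - 3)
(3) = (v + 4)*(v^2 - 9*v + 20) = (v - 5)*(v + 4)*(v - 4)
(4) = (y + 2)*(y^2 - 3*y) = (y - 3)*(y + 2)*(y)
(5) = (p + 4)*(p^5 - 17*p^3 - 12*p^2 + 52*p + 48) = (p + 2)*(p + 4)*(p^4 - 2*p^3 - 13*p^2 + 14*p + 24) = (p - 2)*(p + 2)*(p + 4)*(p^3 - 13*p - 12) = (p - 4)*(p - 2)*(p + 2)*(p + 4)*(p^2 + 4*p + 3) = (p - 4)*(p - 2)*(p + 2)*(p + 3)*(p + 4)*(p + 1)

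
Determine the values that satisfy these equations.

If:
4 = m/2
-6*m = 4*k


Then:
k = -12
m = 8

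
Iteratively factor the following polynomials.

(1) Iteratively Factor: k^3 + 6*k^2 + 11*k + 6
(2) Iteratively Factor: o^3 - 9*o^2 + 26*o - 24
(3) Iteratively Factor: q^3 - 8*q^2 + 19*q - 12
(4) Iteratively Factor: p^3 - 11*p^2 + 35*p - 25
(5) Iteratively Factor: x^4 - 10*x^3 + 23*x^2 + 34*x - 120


(1) = (k + 1)*(k^2 + 5*k + 6) = (k + 1)*(k + 3)*(k + 2)
(2) = (o - 4)*(o^2 - 5*o + 6) = (o - 4)*(o - 3)*(o - 2)
(3) = (q - 3)*(q^2 - 5*q + 4) = (q - 3)*(q - 1)*(q - 4)
(4) = (p - 5)*(p^2 - 6*p + 5) = (p - 5)*(p - 1)*(p - 5)
(5) = (x - 5)*(x^3 - 5*x^2 - 2*x + 24) = (x - 5)*(x + 2)*(x^2 - 7*x + 12) = (x - 5)*(x - 3)*(x + 2)*(x - 4)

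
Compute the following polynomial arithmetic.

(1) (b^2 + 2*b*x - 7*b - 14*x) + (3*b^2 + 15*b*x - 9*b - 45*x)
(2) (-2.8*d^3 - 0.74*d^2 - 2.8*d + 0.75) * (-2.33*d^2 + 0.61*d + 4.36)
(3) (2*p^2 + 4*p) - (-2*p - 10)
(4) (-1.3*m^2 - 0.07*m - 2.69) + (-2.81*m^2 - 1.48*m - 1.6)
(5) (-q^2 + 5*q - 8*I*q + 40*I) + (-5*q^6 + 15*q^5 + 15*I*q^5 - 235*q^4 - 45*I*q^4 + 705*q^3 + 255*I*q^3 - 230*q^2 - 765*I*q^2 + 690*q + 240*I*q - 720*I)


(1) = 4*b^2 + 17*b*x - 16*b - 59*x
(2) = 6.524*d^5 + 0.0162*d^4 - 6.1354*d^3 - 6.6819*d^2 - 11.7505*d + 3.27
(3) = 2*p^2 + 6*p + 10
(4) = -4.11*m^2 - 1.55*m - 4.29
(5) = -5*q^6 + 15*q^5 + 15*I*q^5 - 235*q^4 - 45*I*q^4 + 705*q^3 + 255*I*q^3 - 231*q^2 - 765*I*q^2 + 695*q + 232*I*q - 680*I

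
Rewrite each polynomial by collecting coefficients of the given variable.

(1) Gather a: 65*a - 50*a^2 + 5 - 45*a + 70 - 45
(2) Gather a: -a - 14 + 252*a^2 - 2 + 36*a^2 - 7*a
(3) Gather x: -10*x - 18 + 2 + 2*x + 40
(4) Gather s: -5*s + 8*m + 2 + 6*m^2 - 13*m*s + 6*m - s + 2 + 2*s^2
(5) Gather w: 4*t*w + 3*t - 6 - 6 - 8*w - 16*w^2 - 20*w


(1) = -50*a^2 + 20*a + 30
(2) = 288*a^2 - 8*a - 16
(3) = 24 - 8*x
(4) = 6*m^2 + 14*m + 2*s^2 + s*(-13*m - 6) + 4
(5) = 3*t - 16*w^2 + w*(4*t - 28) - 12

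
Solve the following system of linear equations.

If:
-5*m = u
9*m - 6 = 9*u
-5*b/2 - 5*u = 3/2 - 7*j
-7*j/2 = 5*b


Then:
b = 23/225
j = -46/315
m = 1/9
u = -5/9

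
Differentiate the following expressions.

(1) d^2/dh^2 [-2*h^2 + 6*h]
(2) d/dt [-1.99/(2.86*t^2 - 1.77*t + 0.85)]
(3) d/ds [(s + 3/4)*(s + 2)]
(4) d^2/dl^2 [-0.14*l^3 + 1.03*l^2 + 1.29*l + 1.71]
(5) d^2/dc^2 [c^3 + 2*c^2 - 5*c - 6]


(1) = -4
(2) = (11.3828*t - 3.5223)/(2.86*t^2 - 1.77*t + 0.85)^2
(3) = 2*s + 11/4
(4) = 2.06 - 0.84*l
(5) = 6*c + 4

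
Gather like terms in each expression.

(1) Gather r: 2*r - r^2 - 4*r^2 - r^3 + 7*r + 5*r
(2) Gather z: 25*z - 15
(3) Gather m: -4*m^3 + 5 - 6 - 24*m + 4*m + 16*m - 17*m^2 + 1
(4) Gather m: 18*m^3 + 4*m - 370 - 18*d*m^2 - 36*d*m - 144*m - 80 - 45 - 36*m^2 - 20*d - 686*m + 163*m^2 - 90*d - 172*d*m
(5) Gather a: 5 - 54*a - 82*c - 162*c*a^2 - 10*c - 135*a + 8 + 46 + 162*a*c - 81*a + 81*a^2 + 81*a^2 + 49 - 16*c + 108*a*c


(1) = -r^3 - 5*r^2 + 14*r
(2) = 25*z - 15
(3) = -4*m^3 - 17*m^2 - 4*m
(4) = -110*d + 18*m^3 + m^2*(127 - 18*d) + m*(-208*d - 826) - 495
(5) = a^2*(162 - 162*c) + a*(270*c - 270) - 108*c + 108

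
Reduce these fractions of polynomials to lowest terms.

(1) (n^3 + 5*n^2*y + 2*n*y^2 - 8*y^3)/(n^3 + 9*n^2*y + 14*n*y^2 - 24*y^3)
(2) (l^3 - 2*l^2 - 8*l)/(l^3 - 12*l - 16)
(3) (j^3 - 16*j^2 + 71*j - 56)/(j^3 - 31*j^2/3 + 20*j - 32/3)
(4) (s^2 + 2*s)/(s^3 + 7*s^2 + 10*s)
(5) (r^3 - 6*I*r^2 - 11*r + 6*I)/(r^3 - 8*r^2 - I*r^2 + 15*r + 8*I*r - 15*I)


(1) = (n + 2*y)/(n + 6*y)
(2) = l/(l + 2)
(3) = (3*j - 21)/(3*j - 4)
(4) = 1/(s + 5)
(5) = (r^2 - 5*I*r - 6)/(r^2 - 8*r + 15)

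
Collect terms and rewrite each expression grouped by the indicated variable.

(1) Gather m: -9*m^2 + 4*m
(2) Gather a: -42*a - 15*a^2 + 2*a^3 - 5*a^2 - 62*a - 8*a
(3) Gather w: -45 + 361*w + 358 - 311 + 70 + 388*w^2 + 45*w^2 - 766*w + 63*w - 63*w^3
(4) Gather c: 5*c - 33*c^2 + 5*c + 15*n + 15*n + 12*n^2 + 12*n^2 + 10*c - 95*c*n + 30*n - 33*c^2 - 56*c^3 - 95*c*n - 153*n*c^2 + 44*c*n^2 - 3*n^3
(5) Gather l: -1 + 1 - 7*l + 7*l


(1) = -9*m^2 + 4*m
(2) = 2*a^3 - 20*a^2 - 112*a
(3) = -63*w^3 + 433*w^2 - 342*w + 72
(4) = -56*c^3 + c^2*(-153*n - 66) + c*(44*n^2 - 190*n + 20) - 3*n^3 + 24*n^2 + 60*n
(5) = 0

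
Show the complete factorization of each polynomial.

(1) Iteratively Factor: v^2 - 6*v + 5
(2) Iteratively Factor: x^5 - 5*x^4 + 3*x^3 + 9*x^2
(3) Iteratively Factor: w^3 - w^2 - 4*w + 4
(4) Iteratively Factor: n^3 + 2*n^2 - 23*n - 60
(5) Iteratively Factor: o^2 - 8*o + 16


(1) = (v - 5)*(v - 1)
(2) = (x - 3)*(x^4 - 2*x^3 - 3*x^2) = x*(x - 3)*(x^3 - 2*x^2 - 3*x) = x*(x - 3)^2*(x^2 + x) = x^2*(x - 3)^2*(x + 1)
(3) = (w + 2)*(w^2 - 3*w + 2) = (w - 2)*(w + 2)*(w - 1)
(4) = (n - 5)*(n^2 + 7*n + 12) = (n - 5)*(n + 3)*(n + 4)
(5) = (o - 4)*(o - 4)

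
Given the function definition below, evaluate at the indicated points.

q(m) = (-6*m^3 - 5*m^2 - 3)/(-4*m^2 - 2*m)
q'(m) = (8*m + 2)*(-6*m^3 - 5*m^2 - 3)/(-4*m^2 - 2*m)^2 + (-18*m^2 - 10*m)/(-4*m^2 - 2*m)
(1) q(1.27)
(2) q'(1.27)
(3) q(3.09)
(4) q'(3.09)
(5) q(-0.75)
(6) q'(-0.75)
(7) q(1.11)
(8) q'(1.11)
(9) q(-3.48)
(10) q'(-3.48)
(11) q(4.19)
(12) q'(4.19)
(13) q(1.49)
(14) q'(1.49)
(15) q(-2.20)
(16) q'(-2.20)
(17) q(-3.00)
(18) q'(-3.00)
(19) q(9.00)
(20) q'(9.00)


(1) = 2.60
(2) = 1.13
(3) = 5.13
(4) = 1.48
(5) = 4.38
(6) = 26.83
(7) = 2.43
(8) = 0.96
(9) = -4.56
(10) = 1.57
(11) = 6.77
(12) = 1.49
(13) = 2.86
(14) = 1.27
(15) = -2.45
(16) = 1.80
(17) = -3.80
(18) = 1.61
(19) = 13.98
(20) = 1.50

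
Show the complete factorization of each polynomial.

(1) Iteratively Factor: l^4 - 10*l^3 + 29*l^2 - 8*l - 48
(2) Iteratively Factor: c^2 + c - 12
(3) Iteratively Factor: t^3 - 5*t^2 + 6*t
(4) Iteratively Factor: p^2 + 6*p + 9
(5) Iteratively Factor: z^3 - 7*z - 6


(1) = (l - 4)*(l^3 - 6*l^2 + 5*l + 12) = (l - 4)*(l + 1)*(l^2 - 7*l + 12) = (l - 4)^2*(l + 1)*(l - 3)
(2) = (c + 4)*(c - 3)
(3) = (t - 3)*(t^2 - 2*t) = (t - 3)*(t - 2)*(t)
(4) = (p + 3)*(p + 3)
(5) = (z + 2)*(z^2 - 2*z - 3) = (z - 3)*(z + 2)*(z + 1)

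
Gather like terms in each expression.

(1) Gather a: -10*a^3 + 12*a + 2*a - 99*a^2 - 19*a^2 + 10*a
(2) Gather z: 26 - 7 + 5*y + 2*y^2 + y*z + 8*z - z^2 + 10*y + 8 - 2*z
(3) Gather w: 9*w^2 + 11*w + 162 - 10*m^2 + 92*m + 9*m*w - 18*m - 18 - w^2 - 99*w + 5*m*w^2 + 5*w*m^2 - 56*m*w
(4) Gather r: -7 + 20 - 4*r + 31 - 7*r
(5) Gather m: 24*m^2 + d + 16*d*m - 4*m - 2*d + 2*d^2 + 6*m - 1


(1) = -10*a^3 - 118*a^2 + 24*a
(2) = 2*y^2 + 15*y - z^2 + z*(y + 6) + 27
(3) = -10*m^2 + 74*m + w^2*(5*m + 8) + w*(5*m^2 - 47*m - 88) + 144
(4) = 44 - 11*r
(5) = 2*d^2 - d + 24*m^2 + m*(16*d + 2) - 1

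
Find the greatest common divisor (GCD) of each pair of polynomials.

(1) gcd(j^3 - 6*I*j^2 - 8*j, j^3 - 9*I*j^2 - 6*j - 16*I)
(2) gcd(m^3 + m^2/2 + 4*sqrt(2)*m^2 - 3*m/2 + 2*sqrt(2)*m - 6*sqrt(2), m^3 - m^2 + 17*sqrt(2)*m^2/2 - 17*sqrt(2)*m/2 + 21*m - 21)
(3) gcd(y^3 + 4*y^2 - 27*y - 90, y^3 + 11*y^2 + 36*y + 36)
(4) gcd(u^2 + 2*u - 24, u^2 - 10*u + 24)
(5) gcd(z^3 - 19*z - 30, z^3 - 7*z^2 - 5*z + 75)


(1) = gcd(j*(j - 4*I)*(j - 2*I), (j - 8*I)*(j - 2*I)*(j + I)) = j - 2*I
(2) = gcd((m - 1)*(m + 3/2)*(m + 4*sqrt(2)), (m - 1)*(m + 3*sqrt(2)/2)*(m + 7*sqrt(2))) = m - 1
(3) = y^2 + 9*y + 18
(4) = gcd((u - 4)*(u + 6), (u - 6)*(u - 4)) = u - 4
(5) = gcd((z - 5)*(z + 2)*(z + 3), (z - 5)^2*(z + 3)) = z^2 - 2*z - 15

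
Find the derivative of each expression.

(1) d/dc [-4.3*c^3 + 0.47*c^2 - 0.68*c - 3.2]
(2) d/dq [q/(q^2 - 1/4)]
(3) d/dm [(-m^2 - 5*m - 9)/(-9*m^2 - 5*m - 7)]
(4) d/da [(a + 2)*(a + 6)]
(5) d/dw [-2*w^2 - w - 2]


(1) = -12.9*c^2 + 0.94*c - 0.68
(2) = 4*(-4*q^2 - 1)/(16*q^4 - 8*q^2 + 1)
(3) = 2*(-20*m^2 - 74*m - 5)/(81*m^4 + 90*m^3 + 151*m^2 + 70*m + 49)
(4) = 2*a + 8
(5) = -4*w - 1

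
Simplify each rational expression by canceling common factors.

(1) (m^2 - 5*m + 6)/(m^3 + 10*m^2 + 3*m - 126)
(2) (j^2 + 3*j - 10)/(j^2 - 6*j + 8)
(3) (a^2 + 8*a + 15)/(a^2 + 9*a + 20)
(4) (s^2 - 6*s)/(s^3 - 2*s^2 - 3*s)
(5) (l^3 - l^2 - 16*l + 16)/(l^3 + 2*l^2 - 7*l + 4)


(1) = (m - 2)/(m^2 + 13*m + 42)
(2) = (j + 5)/(j - 4)
(3) = (a + 3)/(a + 4)
(4) = (s - 6)/(s^2 - 2*s - 3)
(5) = (l - 4)/(l - 1)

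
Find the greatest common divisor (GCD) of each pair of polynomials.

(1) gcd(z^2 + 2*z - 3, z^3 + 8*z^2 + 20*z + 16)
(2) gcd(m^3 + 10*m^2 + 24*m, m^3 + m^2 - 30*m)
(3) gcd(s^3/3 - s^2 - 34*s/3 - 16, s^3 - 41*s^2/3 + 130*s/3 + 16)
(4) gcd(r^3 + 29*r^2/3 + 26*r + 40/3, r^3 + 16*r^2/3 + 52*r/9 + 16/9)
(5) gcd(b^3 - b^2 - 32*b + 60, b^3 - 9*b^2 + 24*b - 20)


(1) = 1
(2) = m^2 + 6*m
(3) = s - 8
(4) = r^2 + 14*r/3 + 8/3
(5) = b^2 - 7*b + 10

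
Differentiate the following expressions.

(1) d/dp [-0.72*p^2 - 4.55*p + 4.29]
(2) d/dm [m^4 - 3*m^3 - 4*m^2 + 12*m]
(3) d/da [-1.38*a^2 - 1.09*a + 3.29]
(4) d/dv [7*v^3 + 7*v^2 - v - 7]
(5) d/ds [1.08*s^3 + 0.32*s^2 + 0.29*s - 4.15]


(1) = -1.44*p - 4.55
(2) = 4*m^3 - 9*m^2 - 8*m + 12
(3) = -2.76*a - 1.09
(4) = 21*v^2 + 14*v - 1
(5) = 3.24*s^2 + 0.64*s + 0.29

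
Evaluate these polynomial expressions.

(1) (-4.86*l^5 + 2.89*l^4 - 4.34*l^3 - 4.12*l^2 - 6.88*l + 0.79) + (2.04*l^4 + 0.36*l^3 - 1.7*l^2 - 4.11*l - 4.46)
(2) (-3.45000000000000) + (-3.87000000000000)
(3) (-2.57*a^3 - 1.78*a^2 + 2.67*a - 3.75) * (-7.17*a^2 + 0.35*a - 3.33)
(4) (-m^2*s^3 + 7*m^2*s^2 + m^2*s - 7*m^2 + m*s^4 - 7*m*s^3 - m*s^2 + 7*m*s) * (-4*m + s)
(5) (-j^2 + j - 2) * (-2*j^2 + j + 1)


(1) = -4.86*l^5 + 4.93*l^4 - 3.98*l^3 - 5.82*l^2 - 10.99*l - 3.67
(2) = -7.32000000000000
(3) = 18.4269*a^5 + 11.8631*a^4 - 11.2088*a^3 + 33.7494*a^2 - 10.2036*a + 12.4875
(4) = 4*m^3*s^3 - 28*m^3*s^2 - 4*m^3*s + 28*m^3 - 5*m^2*s^4 + 35*m^2*s^3 + 5*m^2*s^2 - 35*m^2*s + m*s^5 - 7*m*s^4 - m*s^3 + 7*m*s^2
(5) = 2*j^4 - 3*j^3 + 4*j^2 - j - 2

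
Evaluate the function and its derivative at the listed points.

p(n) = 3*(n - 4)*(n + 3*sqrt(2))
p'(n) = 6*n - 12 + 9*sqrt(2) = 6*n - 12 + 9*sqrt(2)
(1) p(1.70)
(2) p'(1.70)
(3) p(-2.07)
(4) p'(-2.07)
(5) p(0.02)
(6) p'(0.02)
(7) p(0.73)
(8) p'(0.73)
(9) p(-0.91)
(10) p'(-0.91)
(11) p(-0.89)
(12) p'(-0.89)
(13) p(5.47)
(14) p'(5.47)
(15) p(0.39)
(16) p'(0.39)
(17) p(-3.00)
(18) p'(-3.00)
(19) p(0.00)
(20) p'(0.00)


(1) = -41.00
(2) = 10.93
(3) = -39.56
(4) = -11.69
(5) = -50.90
(6) = 0.85
(7) = -48.78
(8) = 5.11
(9) = -49.09
(10) = -4.73
(11) = -49.18
(12) = -4.61
(13) = 42.83
(14) = 33.55
(15) = -50.17
(16) = 3.07
(17) = -26.10
(18) = -17.27
(19) = -50.91
(20) = 0.73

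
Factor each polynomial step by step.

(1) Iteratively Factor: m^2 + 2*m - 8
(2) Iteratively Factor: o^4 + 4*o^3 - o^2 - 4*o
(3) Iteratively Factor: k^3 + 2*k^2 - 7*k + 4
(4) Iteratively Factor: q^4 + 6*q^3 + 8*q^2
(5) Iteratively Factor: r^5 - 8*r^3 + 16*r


(1) = (m + 4)*(m - 2)
(2) = (o)*(o^3 + 4*o^2 - o - 4) = o*(o - 1)*(o^2 + 5*o + 4) = o*(o - 1)*(o + 1)*(o + 4)
(3) = (k - 1)*(k^2 + 3*k - 4) = (k - 1)^2*(k + 4)
(4) = (q)*(q^3 + 6*q^2 + 8*q) = q*(q + 4)*(q^2 + 2*q) = q^2*(q + 4)*(q + 2)
(5) = (r + 2)*(r^4 - 2*r^3 - 4*r^2 + 8*r) = (r + 2)^2*(r^3 - 4*r^2 + 4*r) = (r - 2)*(r + 2)^2*(r^2 - 2*r) = (r - 2)^2*(r + 2)^2*(r)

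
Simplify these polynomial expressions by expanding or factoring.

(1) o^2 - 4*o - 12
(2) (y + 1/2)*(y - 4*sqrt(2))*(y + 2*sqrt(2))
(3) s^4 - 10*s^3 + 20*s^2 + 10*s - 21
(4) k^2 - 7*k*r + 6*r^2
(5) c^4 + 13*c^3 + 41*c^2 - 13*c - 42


(1) = (o - 6)*(o + 2)
(2) = y^3 - 2*sqrt(2)*y^2 + y^2/2 - 16*y - sqrt(2)*y - 8
(3) = (s - 7)*(s - 3)*(s - 1)*(s + 1)
(4) = (k - 6*r)*(k - r)
(5) = (c - 1)*(c + 1)*(c + 6)*(c + 7)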